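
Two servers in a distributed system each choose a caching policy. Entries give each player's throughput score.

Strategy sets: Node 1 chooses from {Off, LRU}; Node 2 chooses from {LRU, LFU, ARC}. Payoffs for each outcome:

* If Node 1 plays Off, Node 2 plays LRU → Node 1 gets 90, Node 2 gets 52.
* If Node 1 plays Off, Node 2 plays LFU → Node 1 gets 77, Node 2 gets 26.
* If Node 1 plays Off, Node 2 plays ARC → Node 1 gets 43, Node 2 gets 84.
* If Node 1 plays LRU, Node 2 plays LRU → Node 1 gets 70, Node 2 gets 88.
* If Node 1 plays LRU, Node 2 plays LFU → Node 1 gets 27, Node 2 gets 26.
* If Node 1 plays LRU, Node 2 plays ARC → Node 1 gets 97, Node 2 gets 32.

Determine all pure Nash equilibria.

Node 1 against LRU: payoffs 90, 70 → best response Off.
Node 1 against LFU: payoffs 77, 27 → best response Off.
Node 1 against ARC: payoffs 43, 97 → best response LRU.
Node 2 against Off: payoffs 52, 26, 84 → best response ARC.
Node 2 against LRU: payoffs 88, 26, 32 → best response LRU.
No profile is a mutual best response for all players.

This game has no pure Nash equilibrium.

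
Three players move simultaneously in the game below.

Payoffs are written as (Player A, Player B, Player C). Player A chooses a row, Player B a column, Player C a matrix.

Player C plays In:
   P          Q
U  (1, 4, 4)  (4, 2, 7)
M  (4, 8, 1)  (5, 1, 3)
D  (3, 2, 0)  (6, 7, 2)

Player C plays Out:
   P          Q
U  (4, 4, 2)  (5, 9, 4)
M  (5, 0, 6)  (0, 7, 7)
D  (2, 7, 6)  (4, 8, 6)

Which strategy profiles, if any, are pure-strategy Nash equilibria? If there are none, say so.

Check each profile: it is a Nash equilibrium iff no player can strictly gain by switching unilaterally.
(U, P, In): Player A can switch to M (1 → 4). Not NE.
(U, P, Out): Player A can switch to M (4 → 5). Not NE.
(U, Q, In): Player A can switch to M (4 → 5). Not NE.
(U, Q, Out): Player C can switch to In (4 → 7). Not NE.
(M, P, In): Player C can switch to Out (1 → 6). Not NE.
(M, P, Out): Player B can switch to Q (0 → 7). Not NE.
(M, Q, In): Player A can switch to D (5 → 6). Not NE.
(M, Q, Out): Player A can switch to U (0 → 5). Not NE.
(D, P, In): Player A can switch to M (3 → 4). Not NE.
(D, P, Out): Player A can switch to U (2 → 4). Not NE.
(The remaining 2 profiles each have a profitable deviation by the same check.)

This game has no pure Nash equilibrium.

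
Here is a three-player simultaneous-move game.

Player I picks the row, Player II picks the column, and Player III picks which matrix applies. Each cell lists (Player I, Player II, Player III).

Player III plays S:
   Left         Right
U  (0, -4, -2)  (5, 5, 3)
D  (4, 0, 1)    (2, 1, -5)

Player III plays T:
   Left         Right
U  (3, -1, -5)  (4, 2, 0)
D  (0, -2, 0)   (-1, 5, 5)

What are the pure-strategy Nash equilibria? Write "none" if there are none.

Player I against (Left, S): payoffs 0, 4 → best response D.
Player I against (Left, T): payoffs 3, 0 → best response U.
Player I against (Right, S): payoffs 5, 2 → best response U.
Player I against (Right, T): payoffs 4, -1 → best response U.
Player II against (U, S): payoffs -4, 5 → best response Right.
Player II against (U, T): payoffs -1, 2 → best response Right.
Player II against (D, S): payoffs 0, 1 → best response Right.
Player II against (D, T): payoffs -2, 5 → best response Right.
Player III against (U, Left): payoffs -2, -5 → best response S.
Player III against (U, Right): payoffs 3, 0 → best response S.
Player III against (D, Left): payoffs 1, 0 → best response S.
Player III against (D, Right): payoffs -5, 5 → best response T.
Mutual best responses: (U, Right, S).

(U, Right, S)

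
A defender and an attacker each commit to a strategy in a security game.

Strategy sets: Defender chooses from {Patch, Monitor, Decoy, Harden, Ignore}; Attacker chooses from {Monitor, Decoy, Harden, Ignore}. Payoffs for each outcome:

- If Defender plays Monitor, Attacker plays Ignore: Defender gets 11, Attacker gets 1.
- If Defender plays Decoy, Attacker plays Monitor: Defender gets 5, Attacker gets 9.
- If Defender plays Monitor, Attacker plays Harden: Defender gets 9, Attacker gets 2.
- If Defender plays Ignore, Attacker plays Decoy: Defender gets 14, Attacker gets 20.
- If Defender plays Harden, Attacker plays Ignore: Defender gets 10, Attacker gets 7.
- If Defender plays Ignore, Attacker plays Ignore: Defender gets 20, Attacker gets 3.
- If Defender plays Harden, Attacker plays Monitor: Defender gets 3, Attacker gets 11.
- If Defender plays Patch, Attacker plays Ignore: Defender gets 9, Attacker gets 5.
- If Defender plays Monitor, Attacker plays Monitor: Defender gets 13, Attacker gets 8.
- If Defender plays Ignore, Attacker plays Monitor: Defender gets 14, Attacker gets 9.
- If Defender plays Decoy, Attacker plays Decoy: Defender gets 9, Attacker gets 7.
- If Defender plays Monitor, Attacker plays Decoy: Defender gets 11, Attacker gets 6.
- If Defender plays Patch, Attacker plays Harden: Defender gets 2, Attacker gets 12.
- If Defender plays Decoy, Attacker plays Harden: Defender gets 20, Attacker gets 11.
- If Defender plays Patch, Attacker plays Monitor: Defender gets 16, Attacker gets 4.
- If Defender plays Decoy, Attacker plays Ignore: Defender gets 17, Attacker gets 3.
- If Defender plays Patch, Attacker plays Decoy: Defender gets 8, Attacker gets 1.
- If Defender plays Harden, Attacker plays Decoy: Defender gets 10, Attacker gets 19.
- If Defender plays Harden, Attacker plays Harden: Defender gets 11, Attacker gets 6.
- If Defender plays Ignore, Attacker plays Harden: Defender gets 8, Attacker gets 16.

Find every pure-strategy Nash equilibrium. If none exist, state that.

(Decoy, Harden) and (Ignore, Decoy)

Mark each player's best response to every combination of opponents' strategies; a profile where every player is best-responding is a pure Nash equilibrium.
Defender against Monitor: payoffs 16, 13, 5, 3, 14 → best response Patch.
Defender against Decoy: payoffs 8, 11, 9, 10, 14 → best response Ignore.
Defender against Harden: payoffs 2, 9, 20, 11, 8 → best response Decoy.
Defender against Ignore: payoffs 9, 11, 17, 10, 20 → best response Ignore.
Attacker against Patch: payoffs 4, 1, 12, 5 → best response Harden.
Attacker against Monitor: payoffs 8, 6, 2, 1 → best response Monitor.
Attacker against Decoy: payoffs 9, 7, 11, 3 → best response Harden.
Attacker against Harden: payoffs 11, 19, 6, 7 → best response Decoy.
Attacker against Ignore: payoffs 9, 20, 16, 3 → best response Decoy.
Mutual best responses: (Decoy, Harden); (Ignore, Decoy).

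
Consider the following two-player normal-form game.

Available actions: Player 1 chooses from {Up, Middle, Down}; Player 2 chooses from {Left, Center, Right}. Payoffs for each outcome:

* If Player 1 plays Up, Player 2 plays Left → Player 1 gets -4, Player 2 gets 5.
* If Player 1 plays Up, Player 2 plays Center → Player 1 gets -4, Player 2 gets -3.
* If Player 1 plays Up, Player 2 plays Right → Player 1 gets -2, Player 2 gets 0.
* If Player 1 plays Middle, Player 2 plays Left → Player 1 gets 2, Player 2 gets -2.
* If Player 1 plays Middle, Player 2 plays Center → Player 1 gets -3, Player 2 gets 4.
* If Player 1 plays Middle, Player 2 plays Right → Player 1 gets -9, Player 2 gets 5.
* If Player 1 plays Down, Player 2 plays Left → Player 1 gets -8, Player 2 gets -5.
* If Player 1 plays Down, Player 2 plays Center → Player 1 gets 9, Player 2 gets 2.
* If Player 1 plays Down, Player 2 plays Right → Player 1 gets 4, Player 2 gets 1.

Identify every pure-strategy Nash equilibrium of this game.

(Down, Center)

(Up, Left): Player 1 can switch to Middle (-4 → 2). Not NE.
(Up, Center): Player 1 can switch to Middle (-4 → -3). Not NE.
(Up, Right): Player 1 can switch to Down (-2 → 4). Not NE.
(Middle, Left): Player 2 can switch to Center (-2 → 4). Not NE.
(Middle, Center): Player 1 can switch to Down (-3 → 9). Not NE.
(Middle, Right): Player 1 can switch to Up (-9 → -2). Not NE.
(Down, Center): Player 1 gets 9, best alternative -3; Player 2 gets 2, best alternative 1. No profitable deviation — NE.
(The remaining 2 profiles each have a profitable deviation by the same check.)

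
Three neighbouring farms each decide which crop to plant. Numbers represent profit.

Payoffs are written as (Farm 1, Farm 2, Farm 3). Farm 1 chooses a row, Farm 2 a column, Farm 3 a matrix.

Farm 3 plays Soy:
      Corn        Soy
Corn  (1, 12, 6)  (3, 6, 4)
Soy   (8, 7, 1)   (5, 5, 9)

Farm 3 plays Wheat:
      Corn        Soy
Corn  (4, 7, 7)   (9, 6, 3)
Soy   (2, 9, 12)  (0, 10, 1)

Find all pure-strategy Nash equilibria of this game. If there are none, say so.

The unique pure-strategy Nash equilibrium is (Corn, Corn, Wheat).

(Corn, Corn, Soy): Farm 1 can switch to Soy (1 → 8). Not NE.
(Corn, Corn, Wheat): Farm 1 gets 4, best alternative 2; Farm 2 gets 7, best alternative 6; Farm 3 gets 7, best alternative 6. No profitable deviation — NE.
(Corn, Soy, Soy): Farm 1 can switch to Soy (3 → 5). Not NE.
(Corn, Soy, Wheat): Farm 2 can switch to Corn (6 → 7). Not NE.
(Soy, Corn, Soy): Farm 3 can switch to Wheat (1 → 12). Not NE.
(Soy, Corn, Wheat): Farm 1 can switch to Corn (2 → 4). Not NE.
(Soy, Soy, Soy): Farm 2 can switch to Corn (5 → 7). Not NE.
(Soy, Soy, Wheat): Farm 1 can switch to Corn (0 → 9). Not NE.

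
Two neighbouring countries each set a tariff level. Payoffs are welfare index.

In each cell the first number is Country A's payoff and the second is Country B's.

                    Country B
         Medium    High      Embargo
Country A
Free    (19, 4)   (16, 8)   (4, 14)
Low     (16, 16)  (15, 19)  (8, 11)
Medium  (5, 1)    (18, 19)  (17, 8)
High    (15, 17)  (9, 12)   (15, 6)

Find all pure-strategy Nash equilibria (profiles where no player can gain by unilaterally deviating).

Country A against Medium: payoffs 19, 16, 5, 15 → best response Free.
Country A against High: payoffs 16, 15, 18, 9 → best response Medium.
Country A against Embargo: payoffs 4, 8, 17, 15 → best response Medium.
Country B against Free: payoffs 4, 8, 14 → best response Embargo.
Country B against Low: payoffs 16, 19, 11 → best response High.
Country B against Medium: payoffs 1, 19, 8 → best response High.
Country B against High: payoffs 17, 12, 6 → best response Medium.
Mutual best responses: (Medium, High).

The unique pure-strategy Nash equilibrium is (Medium, High).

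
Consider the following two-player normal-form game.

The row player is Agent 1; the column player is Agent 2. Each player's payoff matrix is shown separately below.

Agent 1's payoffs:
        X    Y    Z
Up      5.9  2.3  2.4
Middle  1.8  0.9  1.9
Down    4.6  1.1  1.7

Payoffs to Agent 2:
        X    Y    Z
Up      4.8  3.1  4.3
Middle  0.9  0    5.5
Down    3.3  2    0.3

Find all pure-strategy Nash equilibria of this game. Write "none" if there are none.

(Up, X)

Agent 1 against X: payoffs 5.9, 1.8, 4.6 → best response Up.
Agent 1 against Y: payoffs 2.3, 0.9, 1.1 → best response Up.
Agent 1 against Z: payoffs 2.4, 1.9, 1.7 → best response Up.
Agent 2 against Up: payoffs 4.8, 3.1, 4.3 → best response X.
Agent 2 against Middle: payoffs 0.9, 0, 5.5 → best response Z.
Agent 2 against Down: payoffs 3.3, 2, 0.3 → best response X.
Mutual best responses: (Up, X).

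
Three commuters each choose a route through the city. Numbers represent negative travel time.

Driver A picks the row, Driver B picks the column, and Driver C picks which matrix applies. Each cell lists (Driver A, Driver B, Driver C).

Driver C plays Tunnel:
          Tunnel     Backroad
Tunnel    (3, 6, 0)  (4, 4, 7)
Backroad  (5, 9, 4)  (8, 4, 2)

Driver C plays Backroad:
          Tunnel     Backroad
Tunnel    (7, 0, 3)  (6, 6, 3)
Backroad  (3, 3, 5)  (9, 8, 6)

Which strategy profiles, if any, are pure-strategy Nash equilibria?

Driver A against (Tunnel, Tunnel): payoffs 3, 5 → best response Backroad.
Driver A against (Tunnel, Backroad): payoffs 7, 3 → best response Tunnel.
Driver A against (Backroad, Tunnel): payoffs 4, 8 → best response Backroad.
Driver A against (Backroad, Backroad): payoffs 6, 9 → best response Backroad.
Driver B against (Tunnel, Tunnel): payoffs 6, 4 → best response Tunnel.
Driver B against (Tunnel, Backroad): payoffs 0, 6 → best response Backroad.
Driver B against (Backroad, Tunnel): payoffs 9, 4 → best response Tunnel.
Driver B against (Backroad, Backroad): payoffs 3, 8 → best response Backroad.
Driver C against (Tunnel, Tunnel): payoffs 0, 3 → best response Backroad.
Driver C against (Tunnel, Backroad): payoffs 7, 3 → best response Tunnel.
Driver C against (Backroad, Tunnel): payoffs 4, 5 → best response Backroad.
Driver C against (Backroad, Backroad): payoffs 2, 6 → best response Backroad.
Mutual best responses: (Backroad, Backroad, Backroad).

The unique pure-strategy Nash equilibrium is (Backroad, Backroad, Backroad).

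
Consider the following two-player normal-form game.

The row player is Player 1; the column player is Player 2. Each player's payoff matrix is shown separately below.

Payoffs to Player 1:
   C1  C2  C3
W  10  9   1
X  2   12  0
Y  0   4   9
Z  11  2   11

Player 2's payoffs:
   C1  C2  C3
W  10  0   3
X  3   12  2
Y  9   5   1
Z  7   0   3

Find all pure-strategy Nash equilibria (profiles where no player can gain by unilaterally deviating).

The pure Nash equilibria are (X, C2) and (Z, C1).

For each player, find the best response to each opponent profile; mutual best responses are the pure NE.
Player 1 against C1: payoffs 10, 2, 0, 11 → best response Z.
Player 1 against C2: payoffs 9, 12, 4, 2 → best response X.
Player 1 against C3: payoffs 1, 0, 9, 11 → best response Z.
Player 2 against W: payoffs 10, 0, 3 → best response C1.
Player 2 against X: payoffs 3, 12, 2 → best response C2.
Player 2 against Y: payoffs 9, 5, 1 → best response C1.
Player 2 against Z: payoffs 7, 0, 3 → best response C1.
Mutual best responses: (X, C2); (Z, C1).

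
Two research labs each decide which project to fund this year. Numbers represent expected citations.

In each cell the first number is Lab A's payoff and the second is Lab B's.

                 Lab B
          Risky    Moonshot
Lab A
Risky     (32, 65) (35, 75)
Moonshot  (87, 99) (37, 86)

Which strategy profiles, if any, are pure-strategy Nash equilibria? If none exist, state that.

The unique pure-strategy Nash equilibrium is (Moonshot, Risky).

(Risky, Risky): Lab A can switch to Moonshot (32 → 87). Not NE.
(Risky, Moonshot): Lab A can switch to Moonshot (35 → 37). Not NE.
(Moonshot, Risky): Lab A gets 87, best alternative 32; Lab B gets 99, best alternative 86. No profitable deviation — NE.
(Moonshot, Moonshot): Lab B can switch to Risky (86 → 99). Not NE.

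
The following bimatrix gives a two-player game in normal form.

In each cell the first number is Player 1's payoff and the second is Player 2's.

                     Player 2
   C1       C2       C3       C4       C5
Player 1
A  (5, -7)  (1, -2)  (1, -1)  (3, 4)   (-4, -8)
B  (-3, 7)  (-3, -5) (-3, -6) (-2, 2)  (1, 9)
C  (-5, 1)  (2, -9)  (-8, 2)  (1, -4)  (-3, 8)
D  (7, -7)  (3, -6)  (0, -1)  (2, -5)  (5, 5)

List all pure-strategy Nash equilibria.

Pure-strategy Nash equilibria: (A, C4); (D, C5)

Mark each player's best response to every combination of opponents' strategies; a profile where every player is best-responding is a pure Nash equilibrium.
Player 1 against C1: payoffs 5, -3, -5, 7 → best response D.
Player 1 against C2: payoffs 1, -3, 2, 3 → best response D.
Player 1 against C3: payoffs 1, -3, -8, 0 → best response A.
Player 1 against C4: payoffs 3, -2, 1, 2 → best response A.
Player 1 against C5: payoffs -4, 1, -3, 5 → best response D.
Player 2 against A: payoffs -7, -2, -1, 4, -8 → best response C4.
Player 2 against B: payoffs 7, -5, -6, 2, 9 → best response C5.
Player 2 against C: payoffs 1, -9, 2, -4, 8 → best response C5.
Player 2 against D: payoffs -7, -6, -1, -5, 5 → best response C5.
Mutual best responses: (A, C4); (D, C5).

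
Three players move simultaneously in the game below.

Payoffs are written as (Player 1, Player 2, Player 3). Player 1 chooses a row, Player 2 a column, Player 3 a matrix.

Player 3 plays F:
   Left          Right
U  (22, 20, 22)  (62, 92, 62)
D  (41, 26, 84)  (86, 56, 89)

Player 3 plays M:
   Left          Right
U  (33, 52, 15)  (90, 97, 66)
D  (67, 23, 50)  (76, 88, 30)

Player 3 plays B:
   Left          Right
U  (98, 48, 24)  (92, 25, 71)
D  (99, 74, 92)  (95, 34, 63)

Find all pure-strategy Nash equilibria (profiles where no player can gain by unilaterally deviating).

(D, Left, B), (D, Right, F)

(U, Left, F): Player 1 can switch to D (22 → 41). Not NE.
(U, Left, M): Player 1 can switch to D (33 → 67). Not NE.
(U, Left, B): Player 1 can switch to D (98 → 99). Not NE.
(U, Right, F): Player 1 can switch to D (62 → 86). Not NE.
(U, Right, M): Player 3 can switch to B (66 → 71). Not NE.
(U, Right, B): Player 1 can switch to D (92 → 95). Not NE.
(D, Left, F): Player 2 can switch to Right (26 → 56). Not NE.
(D, Left, M): Player 2 can switch to Right (23 → 88). Not NE.
(D, Left, B): Player 1 gets 99, best alternative 98; Player 2 gets 74, best alternative 34; Player 3 gets 92, best alternative 84. No profitable deviation — NE.
(D, Right, F): Player 1 gets 86, best alternative 62; Player 2 gets 56, best alternative 26; Player 3 gets 89, best alternative 63. No profitable deviation — NE.
(D, Right, M): Player 1 can switch to U (76 → 90). Not NE.
(D, Right, B): Player 2 can switch to Left (34 → 74). Not NE.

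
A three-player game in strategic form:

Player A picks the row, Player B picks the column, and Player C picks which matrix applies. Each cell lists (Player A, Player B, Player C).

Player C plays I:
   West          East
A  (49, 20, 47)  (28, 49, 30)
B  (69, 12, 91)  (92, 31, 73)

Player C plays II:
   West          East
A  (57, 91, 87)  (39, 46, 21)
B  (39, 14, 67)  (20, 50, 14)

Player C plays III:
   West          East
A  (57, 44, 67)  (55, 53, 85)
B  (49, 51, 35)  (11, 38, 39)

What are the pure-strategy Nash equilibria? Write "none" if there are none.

(A, West, I): Player A can switch to B (49 → 69). Not NE.
(A, West, II): Player A gets 57, best alternative 39; Player B gets 91, best alternative 46; Player C gets 87, best alternative 67. No profitable deviation — NE.
(A, West, III): Player B can switch to East (44 → 53). Not NE.
(A, East, I): Player A can switch to B (28 → 92). Not NE.
(A, East, II): Player B can switch to West (46 → 91). Not NE.
(A, East, III): Player A gets 55, best alternative 11; Player B gets 53, best alternative 44; Player C gets 85, best alternative 30. No profitable deviation — NE.
(B, West, I): Player B can switch to East (12 → 31). Not NE.
(B, West, II): Player A can switch to A (39 → 57). Not NE.
(B, West, III): Player A can switch to A (49 → 57). Not NE.
(B, East, I): Player A gets 92, best alternative 28; Player B gets 31, best alternative 12; Player C gets 73, best alternative 39. No profitable deviation — NE.
(B, East, II): Player A can switch to A (20 → 39). Not NE.
(The remaining 1 profile has a profitable deviation by the same check.)

Pure-strategy Nash equilibria: (A, West, II); (A, East, III); (B, East, I)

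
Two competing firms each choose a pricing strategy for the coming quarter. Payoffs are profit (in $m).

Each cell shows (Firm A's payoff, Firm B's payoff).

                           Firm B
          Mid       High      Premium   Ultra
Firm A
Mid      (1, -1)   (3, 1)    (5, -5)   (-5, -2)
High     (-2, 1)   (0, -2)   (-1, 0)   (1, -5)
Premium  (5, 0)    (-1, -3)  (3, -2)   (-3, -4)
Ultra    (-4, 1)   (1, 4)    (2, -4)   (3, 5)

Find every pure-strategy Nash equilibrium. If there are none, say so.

Firm A against Mid: payoffs 1, -2, 5, -4 → best response Premium.
Firm A against High: payoffs 3, 0, -1, 1 → best response Mid.
Firm A against Premium: payoffs 5, -1, 3, 2 → best response Mid.
Firm A against Ultra: payoffs -5, 1, -3, 3 → best response Ultra.
Firm B against Mid: payoffs -1, 1, -5, -2 → best response High.
Firm B against High: payoffs 1, -2, 0, -5 → best response Mid.
Firm B against Premium: payoffs 0, -3, -2, -4 → best response Mid.
Firm B against Ultra: payoffs 1, 4, -4, 5 → best response Ultra.
Mutual best responses: (Mid, High); (Premium, Mid); (Ultra, Ultra).

Pure-strategy Nash equilibria: (Mid, High) and (Premium, Mid) and (Ultra, Ultra)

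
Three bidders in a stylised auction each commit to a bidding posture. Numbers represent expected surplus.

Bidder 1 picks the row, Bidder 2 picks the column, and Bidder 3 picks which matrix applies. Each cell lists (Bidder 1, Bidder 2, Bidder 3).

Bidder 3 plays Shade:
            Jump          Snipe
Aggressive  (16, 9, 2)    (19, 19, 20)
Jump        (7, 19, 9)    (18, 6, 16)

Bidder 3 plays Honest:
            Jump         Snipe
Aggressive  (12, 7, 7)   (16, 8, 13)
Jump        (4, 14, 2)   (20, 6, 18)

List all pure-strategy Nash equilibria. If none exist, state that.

Bidder 1 against (Jump, Shade): payoffs 16, 7 → best response Aggressive.
Bidder 1 against (Jump, Honest): payoffs 12, 4 → best response Aggressive.
Bidder 1 against (Snipe, Shade): payoffs 19, 18 → best response Aggressive.
Bidder 1 against (Snipe, Honest): payoffs 16, 20 → best response Jump.
Bidder 2 against (Aggressive, Shade): payoffs 9, 19 → best response Snipe.
Bidder 2 against (Aggressive, Honest): payoffs 7, 8 → best response Snipe.
Bidder 2 against (Jump, Shade): payoffs 19, 6 → best response Jump.
Bidder 2 against (Jump, Honest): payoffs 14, 6 → best response Jump.
Bidder 3 against (Aggressive, Jump): payoffs 2, 7 → best response Honest.
Bidder 3 against (Aggressive, Snipe): payoffs 20, 13 → best response Shade.
Bidder 3 against (Jump, Jump): payoffs 9, 2 → best response Shade.
Bidder 3 against (Jump, Snipe): payoffs 16, 18 → best response Honest.
Mutual best responses: (Aggressive, Snipe, Shade).

Pure NE: (Aggressive, Snipe, Shade)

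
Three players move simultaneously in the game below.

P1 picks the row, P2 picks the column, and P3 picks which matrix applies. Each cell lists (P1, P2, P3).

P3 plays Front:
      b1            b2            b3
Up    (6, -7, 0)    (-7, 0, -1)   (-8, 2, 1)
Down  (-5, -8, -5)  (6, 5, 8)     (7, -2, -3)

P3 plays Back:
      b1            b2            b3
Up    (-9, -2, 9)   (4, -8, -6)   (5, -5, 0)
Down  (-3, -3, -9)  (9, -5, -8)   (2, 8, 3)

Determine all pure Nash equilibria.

(Up, b1, Front): P2 can switch to b2 (-7 → 0). Not NE.
(Up, b1, Back): P1 can switch to Down (-9 → -3). Not NE.
(Up, b2, Front): P1 can switch to Down (-7 → 6). Not NE.
(Up, b2, Back): P1 can switch to Down (4 → 9). Not NE.
(Up, b3, Front): P1 can switch to Down (-8 → 7). Not NE.
(Up, b3, Back): P2 can switch to b1 (-5 → -2). Not NE.
(Down, b1, Front): P1 can switch to Up (-5 → 6). Not NE.
(Down, b1, Back): P2 can switch to b3 (-3 → 8). Not NE.
(Down, b2, Front): P1 gets 6, best alternative -7; P2 gets 5, best alternative -2; P3 gets 8, best alternative -8. No profitable deviation — NE.
(Down, b2, Back): P2 can switch to b1 (-5 → -3). Not NE.
(Down, b3, Front): P2 can switch to b2 (-2 → 5). Not NE.
(The remaining 1 profile has a profitable deviation by the same check.)

(Down, b2, Front)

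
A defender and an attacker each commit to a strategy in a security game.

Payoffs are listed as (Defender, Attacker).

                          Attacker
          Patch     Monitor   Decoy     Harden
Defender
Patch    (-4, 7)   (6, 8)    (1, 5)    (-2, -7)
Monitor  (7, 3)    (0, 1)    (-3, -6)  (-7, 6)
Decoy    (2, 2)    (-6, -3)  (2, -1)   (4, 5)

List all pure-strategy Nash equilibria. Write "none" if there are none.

The pure Nash equilibria are (Patch, Monitor), (Decoy, Harden).

For each player, find the best response to each opponent profile; mutual best responses are the pure NE.
Defender against Patch: payoffs -4, 7, 2 → best response Monitor.
Defender against Monitor: payoffs 6, 0, -6 → best response Patch.
Defender against Decoy: payoffs 1, -3, 2 → best response Decoy.
Defender against Harden: payoffs -2, -7, 4 → best response Decoy.
Attacker against Patch: payoffs 7, 8, 5, -7 → best response Monitor.
Attacker against Monitor: payoffs 3, 1, -6, 6 → best response Harden.
Attacker against Decoy: payoffs 2, -3, -1, 5 → best response Harden.
Mutual best responses: (Patch, Monitor); (Decoy, Harden).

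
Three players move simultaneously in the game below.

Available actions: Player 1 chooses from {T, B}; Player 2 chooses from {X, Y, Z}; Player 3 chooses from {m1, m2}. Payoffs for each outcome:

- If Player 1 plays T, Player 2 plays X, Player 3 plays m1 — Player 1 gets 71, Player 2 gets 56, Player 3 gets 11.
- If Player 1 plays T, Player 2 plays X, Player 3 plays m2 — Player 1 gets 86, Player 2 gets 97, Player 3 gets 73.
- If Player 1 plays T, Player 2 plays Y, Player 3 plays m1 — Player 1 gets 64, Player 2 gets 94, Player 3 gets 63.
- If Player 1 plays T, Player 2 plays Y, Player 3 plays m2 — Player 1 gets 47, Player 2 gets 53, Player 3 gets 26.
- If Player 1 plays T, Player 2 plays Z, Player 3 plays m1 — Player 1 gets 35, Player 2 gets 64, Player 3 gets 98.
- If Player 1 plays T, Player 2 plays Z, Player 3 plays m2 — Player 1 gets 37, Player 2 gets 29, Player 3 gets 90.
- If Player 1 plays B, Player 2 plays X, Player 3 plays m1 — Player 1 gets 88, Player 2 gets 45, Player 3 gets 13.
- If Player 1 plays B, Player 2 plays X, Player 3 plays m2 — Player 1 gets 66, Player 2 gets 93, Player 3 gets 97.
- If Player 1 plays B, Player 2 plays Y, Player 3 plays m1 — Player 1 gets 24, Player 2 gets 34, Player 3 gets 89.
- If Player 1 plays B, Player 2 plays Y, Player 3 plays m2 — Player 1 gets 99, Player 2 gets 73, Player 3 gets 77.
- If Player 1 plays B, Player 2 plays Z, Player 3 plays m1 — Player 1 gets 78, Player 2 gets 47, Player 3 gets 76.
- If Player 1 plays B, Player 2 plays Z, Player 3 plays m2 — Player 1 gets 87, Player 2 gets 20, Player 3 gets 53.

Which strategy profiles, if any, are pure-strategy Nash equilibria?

The pure Nash equilibria are (T, X, m2); (T, Y, m1); (B, Z, m1).

Player 1 against (X, m1): payoffs 71, 88 → best response B.
Player 1 against (X, m2): payoffs 86, 66 → best response T.
Player 1 against (Y, m1): payoffs 64, 24 → best response T.
Player 1 against (Y, m2): payoffs 47, 99 → best response B.
Player 1 against (Z, m1): payoffs 35, 78 → best response B.
Player 1 against (Z, m2): payoffs 37, 87 → best response B.
Player 2 against (T, m1): payoffs 56, 94, 64 → best response Y.
Player 2 against (T, m2): payoffs 97, 53, 29 → best response X.
Player 2 against (B, m1): payoffs 45, 34, 47 → best response Z.
Player 2 against (B, m2): payoffs 93, 73, 20 → best response X.
Player 3 against (T, X): payoffs 11, 73 → best response m2.
Player 3 against (T, Y): payoffs 63, 26 → best response m1.
Player 3 against (T, Z): payoffs 98, 90 → best response m1.
Player 3 against (B, X): payoffs 13, 97 → best response m2.
Player 3 against (B, Y): payoffs 89, 77 → best response m1.
Player 3 against (B, Z): payoffs 76, 53 → best response m1.
Mutual best responses: (T, X, m2); (T, Y, m1); (B, Z, m1).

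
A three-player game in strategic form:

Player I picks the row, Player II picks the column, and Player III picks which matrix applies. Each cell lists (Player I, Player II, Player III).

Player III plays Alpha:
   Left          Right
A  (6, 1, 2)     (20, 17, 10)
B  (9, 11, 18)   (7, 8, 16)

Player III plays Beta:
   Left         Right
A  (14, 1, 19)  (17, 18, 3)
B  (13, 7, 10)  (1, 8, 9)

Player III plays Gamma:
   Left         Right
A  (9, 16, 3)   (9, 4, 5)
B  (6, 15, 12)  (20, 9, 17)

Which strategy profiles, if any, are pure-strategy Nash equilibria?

(A, Left, Alpha): Player I can switch to B (6 → 9). Not NE.
(A, Left, Beta): Player II can switch to Right (1 → 18). Not NE.
(A, Left, Gamma): Player III can switch to Beta (3 → 19). Not NE.
(A, Right, Alpha): Player I gets 20, best alternative 7; Player II gets 17, best alternative 1; Player III gets 10, best alternative 5. No profitable deviation — NE.
(A, Right, Beta): Player III can switch to Alpha (3 → 10). Not NE.
(A, Right, Gamma): Player I can switch to B (9 → 20). Not NE.
(B, Left, Alpha): Player I gets 9, best alternative 6; Player II gets 11, best alternative 8; Player III gets 18, best alternative 12. No profitable deviation — NE.
(B, Left, Beta): Player I can switch to A (13 → 14). Not NE.
(The remaining 4 profiles each have a profitable deviation by the same check.)

Pure-strategy Nash equilibria: (A, Right, Alpha) and (B, Left, Alpha)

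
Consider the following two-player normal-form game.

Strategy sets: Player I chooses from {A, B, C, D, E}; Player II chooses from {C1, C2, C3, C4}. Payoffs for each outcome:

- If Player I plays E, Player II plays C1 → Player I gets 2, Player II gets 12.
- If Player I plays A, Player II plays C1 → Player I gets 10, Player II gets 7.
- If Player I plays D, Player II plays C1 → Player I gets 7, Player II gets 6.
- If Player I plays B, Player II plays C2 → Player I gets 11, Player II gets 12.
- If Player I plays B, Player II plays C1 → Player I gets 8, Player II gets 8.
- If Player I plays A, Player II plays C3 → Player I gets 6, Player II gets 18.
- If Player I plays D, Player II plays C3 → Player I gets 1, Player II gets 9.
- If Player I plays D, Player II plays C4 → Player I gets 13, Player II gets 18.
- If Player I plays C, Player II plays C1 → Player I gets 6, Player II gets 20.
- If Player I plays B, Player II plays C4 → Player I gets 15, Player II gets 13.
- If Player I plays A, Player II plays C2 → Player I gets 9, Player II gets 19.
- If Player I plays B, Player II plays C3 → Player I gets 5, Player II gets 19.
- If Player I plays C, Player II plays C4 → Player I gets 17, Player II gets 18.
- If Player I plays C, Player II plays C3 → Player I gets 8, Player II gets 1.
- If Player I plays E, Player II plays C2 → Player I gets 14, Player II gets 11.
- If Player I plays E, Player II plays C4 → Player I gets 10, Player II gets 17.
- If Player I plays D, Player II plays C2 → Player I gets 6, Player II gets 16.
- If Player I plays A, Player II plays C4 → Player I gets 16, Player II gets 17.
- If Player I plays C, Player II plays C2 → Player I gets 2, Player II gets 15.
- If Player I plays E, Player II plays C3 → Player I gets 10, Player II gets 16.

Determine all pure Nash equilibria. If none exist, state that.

Player I against C1: payoffs 10, 8, 6, 7, 2 → best response A.
Player I against C2: payoffs 9, 11, 2, 6, 14 → best response E.
Player I against C3: payoffs 6, 5, 8, 1, 10 → best response E.
Player I against C4: payoffs 16, 15, 17, 13, 10 → best response C.
Player II against A: payoffs 7, 19, 18, 17 → best response C2.
Player II against B: payoffs 8, 12, 19, 13 → best response C3.
Player II against C: payoffs 20, 15, 1, 18 → best response C1.
Player II against D: payoffs 6, 16, 9, 18 → best response C4.
Player II against E: payoffs 12, 11, 16, 17 → best response C4.
No profile is a mutual best response for all players.

This game has no pure Nash equilibrium.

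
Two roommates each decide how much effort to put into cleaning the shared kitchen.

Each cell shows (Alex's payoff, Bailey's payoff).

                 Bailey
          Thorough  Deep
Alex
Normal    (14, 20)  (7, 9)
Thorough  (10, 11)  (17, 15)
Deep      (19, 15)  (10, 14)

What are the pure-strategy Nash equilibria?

The pure Nash equilibria are (Thorough, Deep), (Deep, Thorough).

For each player, find the best response to each opponent profile; mutual best responses are the pure NE.
Alex against Thorough: payoffs 14, 10, 19 → best response Deep.
Alex against Deep: payoffs 7, 17, 10 → best response Thorough.
Bailey against Normal: payoffs 20, 9 → best response Thorough.
Bailey against Thorough: payoffs 11, 15 → best response Deep.
Bailey against Deep: payoffs 15, 14 → best response Thorough.
Mutual best responses: (Thorough, Deep); (Deep, Thorough).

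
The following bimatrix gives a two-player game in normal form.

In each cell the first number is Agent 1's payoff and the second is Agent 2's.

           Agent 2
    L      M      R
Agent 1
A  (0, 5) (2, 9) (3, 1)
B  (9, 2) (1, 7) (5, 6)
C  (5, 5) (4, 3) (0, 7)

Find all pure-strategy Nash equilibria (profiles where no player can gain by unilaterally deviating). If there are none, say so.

There is no pure-strategy Nash equilibrium.

(A, L): Agent 1 can switch to B (0 → 9). Not NE.
(A, M): Agent 1 can switch to C (2 → 4). Not NE.
(A, R): Agent 1 can switch to B (3 → 5). Not NE.
(B, L): Agent 2 can switch to M (2 → 7). Not NE.
(B, M): Agent 1 can switch to A (1 → 2). Not NE.
(B, R): Agent 2 can switch to M (6 → 7). Not NE.
(C, L): Agent 1 can switch to B (5 → 9). Not NE.
(C, M): Agent 2 can switch to L (3 → 5). Not NE.
(The remaining 1 profile has a profitable deviation by the same check.)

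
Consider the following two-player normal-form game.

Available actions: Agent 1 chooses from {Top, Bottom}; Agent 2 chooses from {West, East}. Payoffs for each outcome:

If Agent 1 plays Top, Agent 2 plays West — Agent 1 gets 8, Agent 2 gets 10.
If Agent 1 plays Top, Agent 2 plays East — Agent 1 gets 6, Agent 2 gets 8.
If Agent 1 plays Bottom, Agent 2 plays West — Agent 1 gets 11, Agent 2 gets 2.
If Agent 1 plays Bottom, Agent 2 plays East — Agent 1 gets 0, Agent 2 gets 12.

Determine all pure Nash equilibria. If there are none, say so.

Mark each player's best response to every combination of opponents' strategies; a profile where every player is best-responding is a pure Nash equilibrium.
Agent 1 against West: payoffs 8, 11 → best response Bottom.
Agent 1 against East: payoffs 6, 0 → best response Top.
Agent 2 against Top: payoffs 10, 8 → best response West.
Agent 2 against Bottom: payoffs 2, 12 → best response East.
No profile is a mutual best response for all players.

There is no pure-strategy Nash equilibrium.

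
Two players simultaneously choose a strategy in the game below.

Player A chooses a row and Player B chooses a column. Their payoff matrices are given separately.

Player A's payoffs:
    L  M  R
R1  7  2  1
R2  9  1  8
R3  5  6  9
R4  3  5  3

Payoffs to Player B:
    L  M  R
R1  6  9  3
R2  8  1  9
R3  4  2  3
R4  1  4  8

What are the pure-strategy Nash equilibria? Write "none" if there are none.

Check each profile: it is a Nash equilibrium iff no player can strictly gain by switching unilaterally.
(R1, L): Player A can switch to R2 (7 → 9). Not NE.
(R1, M): Player A can switch to R3 (2 → 6). Not NE.
(R1, R): Player A can switch to R2 (1 → 8). Not NE.
(R2, L): Player B can switch to R (8 → 9). Not NE.
(R2, M): Player A can switch to R1 (1 → 2). Not NE.
(R2, R): Player A can switch to R3 (8 → 9). Not NE.
(R3, L): Player A can switch to R1 (5 → 7). Not NE.
(R3, M): Player B can switch to L (2 → 4). Not NE.
(The remaining 4 profiles each have a profitable deviation by the same check.)

No pure-strategy Nash equilibrium.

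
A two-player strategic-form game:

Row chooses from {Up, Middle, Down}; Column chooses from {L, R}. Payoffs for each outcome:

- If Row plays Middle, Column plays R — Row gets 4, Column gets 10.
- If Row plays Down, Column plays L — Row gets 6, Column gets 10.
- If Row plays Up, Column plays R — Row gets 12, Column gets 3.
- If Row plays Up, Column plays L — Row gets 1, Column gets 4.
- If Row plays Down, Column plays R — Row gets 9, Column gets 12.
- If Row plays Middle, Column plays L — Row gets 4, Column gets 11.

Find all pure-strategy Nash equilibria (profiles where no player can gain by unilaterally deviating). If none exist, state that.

For each strategy profile, look for a profitable unilateral deviation.
(Up, L): Row can switch to Middle (1 → 4). Not NE.
(Up, R): Column can switch to L (3 → 4). Not NE.
(Middle, L): Row can switch to Down (4 → 6). Not NE.
(Middle, R): Row can switch to Up (4 → 12). Not NE.
(Down, L): Column can switch to R (10 → 12). Not NE.
(Down, R): Row can switch to Up (9 → 12). Not NE.

There is no pure-strategy Nash equilibrium.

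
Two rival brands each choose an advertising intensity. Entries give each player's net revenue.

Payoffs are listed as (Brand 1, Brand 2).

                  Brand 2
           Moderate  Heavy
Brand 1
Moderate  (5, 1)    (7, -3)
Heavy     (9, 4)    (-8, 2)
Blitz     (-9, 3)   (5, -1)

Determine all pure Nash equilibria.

Pure NE: (Heavy, Moderate)

Check each profile: it is a Nash equilibrium iff no player can strictly gain by switching unilaterally.
(Moderate, Moderate): Brand 1 can switch to Heavy (5 → 9). Not NE.
(Moderate, Heavy): Brand 2 can switch to Moderate (-3 → 1). Not NE.
(Heavy, Moderate): Brand 1 gets 9, best alternative 5; Brand 2 gets 4, best alternative 2. No profitable deviation — NE.
(Heavy, Heavy): Brand 1 can switch to Moderate (-8 → 7). Not NE.
(Blitz, Moderate): Brand 1 can switch to Moderate (-9 → 5). Not NE.
(Blitz, Heavy): Brand 1 can switch to Moderate (5 → 7). Not NE.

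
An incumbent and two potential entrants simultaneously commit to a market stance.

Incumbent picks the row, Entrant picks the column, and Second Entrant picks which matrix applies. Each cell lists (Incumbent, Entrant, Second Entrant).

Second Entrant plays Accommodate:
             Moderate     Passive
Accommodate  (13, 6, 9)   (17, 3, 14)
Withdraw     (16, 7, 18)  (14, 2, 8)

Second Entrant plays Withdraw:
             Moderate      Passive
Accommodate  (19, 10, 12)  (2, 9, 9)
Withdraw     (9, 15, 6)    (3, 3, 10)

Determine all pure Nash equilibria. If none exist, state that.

The pure Nash equilibria are (Accommodate, Moderate, Withdraw) and (Withdraw, Moderate, Accommodate).

For each player, find the best response to each opponent profile; mutual best responses are the pure NE.
Incumbent against (Moderate, Accommodate): payoffs 13, 16 → best response Withdraw.
Incumbent against (Moderate, Withdraw): payoffs 19, 9 → best response Accommodate.
Incumbent against (Passive, Accommodate): payoffs 17, 14 → best response Accommodate.
Incumbent against (Passive, Withdraw): payoffs 2, 3 → best response Withdraw.
Entrant against (Accommodate, Accommodate): payoffs 6, 3 → best response Moderate.
Entrant against (Accommodate, Withdraw): payoffs 10, 9 → best response Moderate.
Entrant against (Withdraw, Accommodate): payoffs 7, 2 → best response Moderate.
Entrant against (Withdraw, Withdraw): payoffs 15, 3 → best response Moderate.
Second Entrant against (Accommodate, Moderate): payoffs 9, 12 → best response Withdraw.
Second Entrant against (Accommodate, Passive): payoffs 14, 9 → best response Accommodate.
Second Entrant against (Withdraw, Moderate): payoffs 18, 6 → best response Accommodate.
Second Entrant against (Withdraw, Passive): payoffs 8, 10 → best response Withdraw.
Mutual best responses: (Accommodate, Moderate, Withdraw); (Withdraw, Moderate, Accommodate).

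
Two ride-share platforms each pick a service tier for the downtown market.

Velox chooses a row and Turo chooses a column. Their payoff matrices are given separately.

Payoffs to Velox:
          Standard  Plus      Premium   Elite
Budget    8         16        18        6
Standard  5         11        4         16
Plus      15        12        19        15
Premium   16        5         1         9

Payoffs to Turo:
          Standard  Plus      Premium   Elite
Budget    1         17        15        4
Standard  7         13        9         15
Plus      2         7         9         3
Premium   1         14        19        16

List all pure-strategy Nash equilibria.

(Budget, Plus); (Standard, Elite); (Plus, Premium)

For each player, find the best response to each opponent profile; mutual best responses are the pure NE.
Velox against Standard: payoffs 8, 5, 15, 16 → best response Premium.
Velox against Plus: payoffs 16, 11, 12, 5 → best response Budget.
Velox against Premium: payoffs 18, 4, 19, 1 → best response Plus.
Velox against Elite: payoffs 6, 16, 15, 9 → best response Standard.
Turo against Budget: payoffs 1, 17, 15, 4 → best response Plus.
Turo against Standard: payoffs 7, 13, 9, 15 → best response Elite.
Turo against Plus: payoffs 2, 7, 9, 3 → best response Premium.
Turo against Premium: payoffs 1, 14, 19, 16 → best response Premium.
Mutual best responses: (Budget, Plus); (Standard, Elite); (Plus, Premium).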